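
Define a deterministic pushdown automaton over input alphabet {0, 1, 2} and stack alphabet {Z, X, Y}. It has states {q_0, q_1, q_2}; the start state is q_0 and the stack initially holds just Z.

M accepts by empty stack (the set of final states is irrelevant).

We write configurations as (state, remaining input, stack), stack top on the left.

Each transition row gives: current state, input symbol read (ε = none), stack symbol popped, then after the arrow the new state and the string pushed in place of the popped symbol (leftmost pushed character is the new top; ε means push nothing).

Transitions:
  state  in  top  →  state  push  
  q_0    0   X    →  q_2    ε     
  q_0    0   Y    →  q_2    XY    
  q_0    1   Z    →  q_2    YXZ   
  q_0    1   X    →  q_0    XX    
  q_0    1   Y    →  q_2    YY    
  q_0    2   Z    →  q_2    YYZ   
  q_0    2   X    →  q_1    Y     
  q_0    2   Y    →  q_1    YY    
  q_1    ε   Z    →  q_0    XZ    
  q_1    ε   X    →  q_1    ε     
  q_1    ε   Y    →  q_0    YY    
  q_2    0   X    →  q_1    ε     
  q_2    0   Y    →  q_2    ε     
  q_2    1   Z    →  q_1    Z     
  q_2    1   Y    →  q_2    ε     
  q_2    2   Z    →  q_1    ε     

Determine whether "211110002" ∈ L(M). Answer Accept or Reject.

Accept

(q_0, 211110002, Z)
  read 2, top Z: go to q_2, push YYZ → (q_2, 11110002, YYZ)
  read 1, top Y: go to q_2, push ε → (q_2, 1110002, YZ)
  read 1, top Y: go to q_2, push ε → (q_2, 110002, Z)
  read 1, top Z: go to q_1, push Z → (q_1, 10002, Z)
  ε-move, top Z: go to q_0, push XZ → (q_0, 10002, XZ)
  read 1, top X: go to q_0, push XX → (q_0, 0002, XXZ)
  read 0, top X: go to q_2, push ε → (q_2, 002, XZ)
  read 0, top X: go to q_1, push ε → (q_1, 02, Z)
  ε-move, top Z: go to q_0, push XZ → (q_0, 02, XZ)
  read 0, top X: go to q_2, push ε → (q_2, 2, Z)
  read 2, top Z: go to q_1, push ε → (q_1, ε, ε)
All input consumed and the stack is empty.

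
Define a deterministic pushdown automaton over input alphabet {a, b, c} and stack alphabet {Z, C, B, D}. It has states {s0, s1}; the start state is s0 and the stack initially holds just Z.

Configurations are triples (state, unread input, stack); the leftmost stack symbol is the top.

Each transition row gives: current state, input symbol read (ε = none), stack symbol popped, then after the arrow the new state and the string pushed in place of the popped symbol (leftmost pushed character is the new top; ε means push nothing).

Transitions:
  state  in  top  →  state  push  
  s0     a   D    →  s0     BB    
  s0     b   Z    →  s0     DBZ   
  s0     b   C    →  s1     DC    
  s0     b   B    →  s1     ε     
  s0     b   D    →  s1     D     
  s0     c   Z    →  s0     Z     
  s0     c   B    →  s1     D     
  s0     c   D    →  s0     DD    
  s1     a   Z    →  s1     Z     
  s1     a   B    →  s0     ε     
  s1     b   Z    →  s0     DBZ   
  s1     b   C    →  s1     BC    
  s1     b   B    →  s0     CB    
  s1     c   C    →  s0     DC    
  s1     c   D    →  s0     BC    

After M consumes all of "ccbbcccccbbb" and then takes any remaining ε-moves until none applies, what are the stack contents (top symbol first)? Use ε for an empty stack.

CBCCCBZ

(s0, ccbbcccccbbb, Z) ⊢ (s0, cbbcccccbbb, Z) ⊢ (s0, bbcccccbbb, Z) ⊢ (s0, bcccccbbb, DBZ) ⊢ (s1, cccccbbb, DBZ) ⊢ (s0, ccccbbb, BCBZ) ⊢ (s1, cccbbb, DCBZ) ⊢ (s0, ccbbb, BCCBZ) ⊢ (s1, cbbb, DCCBZ) ⊢ (s0, bbb, BCCCBZ) ⊢ (s1, bb, CCCBZ) ⊢ (s1, b, BCCCBZ) ⊢ (s0, ε, CBCCCBZ)
All input consumed in state s0 with stack CBCCCBZ.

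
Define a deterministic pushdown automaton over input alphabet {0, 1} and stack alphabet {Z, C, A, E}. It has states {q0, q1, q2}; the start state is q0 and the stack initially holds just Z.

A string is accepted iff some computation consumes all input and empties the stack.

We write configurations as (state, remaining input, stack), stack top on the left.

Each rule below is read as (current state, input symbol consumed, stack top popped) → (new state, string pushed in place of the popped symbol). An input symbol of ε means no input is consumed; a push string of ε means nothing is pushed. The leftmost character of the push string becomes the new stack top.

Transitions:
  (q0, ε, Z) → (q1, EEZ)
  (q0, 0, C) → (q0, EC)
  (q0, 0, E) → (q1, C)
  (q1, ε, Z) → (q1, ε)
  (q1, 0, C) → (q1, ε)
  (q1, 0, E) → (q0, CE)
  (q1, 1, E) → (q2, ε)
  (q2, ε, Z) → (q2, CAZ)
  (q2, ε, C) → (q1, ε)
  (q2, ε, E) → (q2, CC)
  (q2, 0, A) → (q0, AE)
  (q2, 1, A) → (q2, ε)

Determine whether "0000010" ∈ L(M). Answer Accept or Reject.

Accept

(q0, 0000010, Z)
  ε-move, top Z: go to q1, push EEZ → (q1, 0000010, EEZ)
  read 0, top E: go to q0, push CE → (q0, 000010, CEEZ)
  read 0, top C: go to q0, push EC → (q0, 00010, ECEEZ)
  read 0, top E: go to q1, push C → (q1, 0010, CCEEZ)
  read 0, top C: go to q1, push ε → (q1, 010, CEEZ)
  read 0, top C: go to q1, push ε → (q1, 10, EEZ)
  read 1, top E: go to q2, push ε → (q2, 0, EZ)
  ε-move, top E: go to q2, push CC → (q2, 0, CCZ)
  ε-move, top C: go to q1, push ε → (q1, 0, CZ)
  read 0, top C: go to q1, push ε → (q1, ε, Z)
  ε-move, top Z: go to q1, push ε → (q1, ε, ε)
All input consumed and the stack is empty.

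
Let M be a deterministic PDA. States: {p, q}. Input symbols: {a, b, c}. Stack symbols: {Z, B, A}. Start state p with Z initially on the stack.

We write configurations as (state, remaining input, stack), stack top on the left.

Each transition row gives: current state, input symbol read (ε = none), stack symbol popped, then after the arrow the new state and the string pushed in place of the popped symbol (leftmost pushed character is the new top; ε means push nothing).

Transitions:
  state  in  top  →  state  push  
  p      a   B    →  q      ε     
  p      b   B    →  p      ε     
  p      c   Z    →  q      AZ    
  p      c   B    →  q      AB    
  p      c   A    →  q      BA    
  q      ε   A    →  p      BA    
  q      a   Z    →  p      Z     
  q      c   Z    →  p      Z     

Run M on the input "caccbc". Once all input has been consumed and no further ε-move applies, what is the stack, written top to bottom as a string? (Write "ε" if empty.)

(p, caccbc, Z) ⊢ (q, accbc, AZ) ⊢ (p, accbc, BAZ) ⊢ (q, ccbc, AZ) ⊢ (p, ccbc, BAZ) ⊢ (q, cbc, ABAZ) ⊢ (p, cbc, BABAZ) ⊢ (q, bc, ABABAZ) ⊢ (p, bc, BABABAZ) ⊢ (p, c, ABABAZ) ⊢ (q, ε, BABABAZ)
All input consumed in state q with stack BABABAZ.

BABABAZ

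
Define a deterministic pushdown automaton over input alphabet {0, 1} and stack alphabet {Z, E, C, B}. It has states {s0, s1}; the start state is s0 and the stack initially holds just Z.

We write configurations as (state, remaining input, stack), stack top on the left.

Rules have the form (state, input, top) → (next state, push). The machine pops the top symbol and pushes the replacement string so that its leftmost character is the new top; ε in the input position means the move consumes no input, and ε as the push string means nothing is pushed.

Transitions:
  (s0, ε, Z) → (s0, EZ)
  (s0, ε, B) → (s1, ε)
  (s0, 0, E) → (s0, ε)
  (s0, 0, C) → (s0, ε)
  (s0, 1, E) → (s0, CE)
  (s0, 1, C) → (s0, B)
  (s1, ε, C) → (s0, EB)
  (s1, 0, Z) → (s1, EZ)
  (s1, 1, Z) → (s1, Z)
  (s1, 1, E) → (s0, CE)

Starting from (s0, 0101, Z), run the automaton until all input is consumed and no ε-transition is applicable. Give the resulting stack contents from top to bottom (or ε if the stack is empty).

(s0, 0101, Z)
  ε-move, top Z: go to s0, push EZ → (s0, 0101, EZ)
  read 0, top E: go to s0, push ε → (s0, 101, Z)
  ε-move, top Z: go to s0, push EZ → (s0, 101, EZ)
  read 1, top E: go to s0, push CE → (s0, 01, CEZ)
  read 0, top C: go to s0, push ε → (s0, 1, EZ)
  read 1, top E: go to s0, push CE → (s0, ε, CEZ)
All input consumed in state s0 with stack CEZ.

CEZ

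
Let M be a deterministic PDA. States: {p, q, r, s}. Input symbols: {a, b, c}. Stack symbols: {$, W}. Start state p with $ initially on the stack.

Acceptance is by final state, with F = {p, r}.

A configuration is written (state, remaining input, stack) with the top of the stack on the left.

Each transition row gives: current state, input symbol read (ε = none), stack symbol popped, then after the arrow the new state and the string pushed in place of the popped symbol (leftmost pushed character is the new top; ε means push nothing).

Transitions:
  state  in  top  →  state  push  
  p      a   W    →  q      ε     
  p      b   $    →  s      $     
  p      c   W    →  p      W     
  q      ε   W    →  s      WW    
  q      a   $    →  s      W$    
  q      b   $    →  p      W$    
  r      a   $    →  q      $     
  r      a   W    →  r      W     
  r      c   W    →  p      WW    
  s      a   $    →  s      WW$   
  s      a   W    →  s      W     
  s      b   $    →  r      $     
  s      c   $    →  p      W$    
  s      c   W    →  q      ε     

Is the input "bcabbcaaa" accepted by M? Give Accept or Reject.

(p, bcabbcaaa, $)
  read b, top $: go to s, push $ → (s, cabbcaaa, $)
  read c, top $: go to p, push W$ → (p, abbcaaa, W$)
  read a, top W: go to q, push ε → (q, bbcaaa, $)
  read b, top $: go to p, push W$ → (p, bcaaa, W$)
No transition applies at (p, bcaaa, W$); input not fully consumed.

Reject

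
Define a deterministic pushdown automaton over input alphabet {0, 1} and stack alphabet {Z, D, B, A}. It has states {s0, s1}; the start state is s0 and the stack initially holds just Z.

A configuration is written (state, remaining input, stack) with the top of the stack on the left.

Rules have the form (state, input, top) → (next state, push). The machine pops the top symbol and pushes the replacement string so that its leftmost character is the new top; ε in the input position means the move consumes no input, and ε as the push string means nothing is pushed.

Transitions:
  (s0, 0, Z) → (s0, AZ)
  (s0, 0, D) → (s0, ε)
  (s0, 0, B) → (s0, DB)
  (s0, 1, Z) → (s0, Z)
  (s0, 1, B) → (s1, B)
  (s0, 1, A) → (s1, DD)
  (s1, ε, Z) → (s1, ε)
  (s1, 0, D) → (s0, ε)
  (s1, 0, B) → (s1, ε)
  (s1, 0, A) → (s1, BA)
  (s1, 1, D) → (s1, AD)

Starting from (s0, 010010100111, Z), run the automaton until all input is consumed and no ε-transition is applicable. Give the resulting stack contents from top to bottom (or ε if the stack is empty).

Z

(s0, 010010100111, Z) ⊢ (s0, 10010100111, AZ) ⊢ (s1, 0010100111, DDZ) ⊢ (s0, 010100111, DZ) ⊢ (s0, 10100111, Z) ⊢ (s0, 0100111, Z) ⊢ (s0, 100111, AZ) ⊢ (s1, 00111, DDZ) ⊢ (s0, 0111, DZ) ⊢ (s0, 111, Z) ⊢ (s0, 11, Z) ⊢ (s0, 1, Z) ⊢ (s0, ε, Z)
All input consumed in state s0 with stack Z.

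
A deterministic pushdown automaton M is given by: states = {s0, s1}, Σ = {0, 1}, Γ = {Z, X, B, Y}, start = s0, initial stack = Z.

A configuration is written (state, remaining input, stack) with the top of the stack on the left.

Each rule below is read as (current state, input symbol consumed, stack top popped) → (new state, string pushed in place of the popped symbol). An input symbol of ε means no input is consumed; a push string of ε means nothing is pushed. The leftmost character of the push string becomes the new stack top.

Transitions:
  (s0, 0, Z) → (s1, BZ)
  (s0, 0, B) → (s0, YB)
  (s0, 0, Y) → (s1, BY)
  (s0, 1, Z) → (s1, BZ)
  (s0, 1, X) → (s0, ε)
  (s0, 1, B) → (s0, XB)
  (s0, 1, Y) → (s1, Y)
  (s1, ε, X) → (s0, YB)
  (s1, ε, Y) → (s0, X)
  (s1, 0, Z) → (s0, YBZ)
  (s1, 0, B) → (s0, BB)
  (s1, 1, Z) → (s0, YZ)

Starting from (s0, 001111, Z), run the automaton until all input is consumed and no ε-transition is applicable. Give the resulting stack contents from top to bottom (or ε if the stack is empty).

BBZ

(s0, 001111, Z) ⊢ (s1, 01111, BZ) ⊢ (s0, 1111, BBZ) ⊢ (s0, 111, XBBZ) ⊢ (s0, 11, BBZ) ⊢ (s0, 1, XBBZ) ⊢ (s0, ε, BBZ)
All input consumed in state s0 with stack BBZ.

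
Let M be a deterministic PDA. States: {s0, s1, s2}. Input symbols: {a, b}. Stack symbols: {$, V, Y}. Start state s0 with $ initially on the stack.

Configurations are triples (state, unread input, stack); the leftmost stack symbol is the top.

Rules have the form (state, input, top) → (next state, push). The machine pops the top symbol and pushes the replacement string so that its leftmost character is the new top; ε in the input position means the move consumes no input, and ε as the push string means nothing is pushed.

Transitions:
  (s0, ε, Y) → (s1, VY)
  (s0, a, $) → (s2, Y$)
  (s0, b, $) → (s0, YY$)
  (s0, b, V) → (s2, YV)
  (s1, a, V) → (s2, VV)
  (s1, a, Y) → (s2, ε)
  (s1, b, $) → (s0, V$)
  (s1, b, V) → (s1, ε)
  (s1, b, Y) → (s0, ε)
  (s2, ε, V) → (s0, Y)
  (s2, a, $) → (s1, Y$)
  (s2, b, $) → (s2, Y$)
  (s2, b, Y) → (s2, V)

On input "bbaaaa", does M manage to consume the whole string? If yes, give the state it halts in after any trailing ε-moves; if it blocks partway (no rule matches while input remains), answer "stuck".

stuck

(s0, bbaaaa, $)
  read b, top $: go to s0, push YY$ → (s0, baaaa, YY$)
  ε-move, top Y: go to s1, push VY → (s1, baaaa, VYY$)
  read b, top V: go to s1, push ε → (s1, aaaa, YY$)
  read a, top Y: go to s2, push ε → (s2, aaa, Y$)
No transition for (s2, a, top Y); M blocks with input aaa remaining.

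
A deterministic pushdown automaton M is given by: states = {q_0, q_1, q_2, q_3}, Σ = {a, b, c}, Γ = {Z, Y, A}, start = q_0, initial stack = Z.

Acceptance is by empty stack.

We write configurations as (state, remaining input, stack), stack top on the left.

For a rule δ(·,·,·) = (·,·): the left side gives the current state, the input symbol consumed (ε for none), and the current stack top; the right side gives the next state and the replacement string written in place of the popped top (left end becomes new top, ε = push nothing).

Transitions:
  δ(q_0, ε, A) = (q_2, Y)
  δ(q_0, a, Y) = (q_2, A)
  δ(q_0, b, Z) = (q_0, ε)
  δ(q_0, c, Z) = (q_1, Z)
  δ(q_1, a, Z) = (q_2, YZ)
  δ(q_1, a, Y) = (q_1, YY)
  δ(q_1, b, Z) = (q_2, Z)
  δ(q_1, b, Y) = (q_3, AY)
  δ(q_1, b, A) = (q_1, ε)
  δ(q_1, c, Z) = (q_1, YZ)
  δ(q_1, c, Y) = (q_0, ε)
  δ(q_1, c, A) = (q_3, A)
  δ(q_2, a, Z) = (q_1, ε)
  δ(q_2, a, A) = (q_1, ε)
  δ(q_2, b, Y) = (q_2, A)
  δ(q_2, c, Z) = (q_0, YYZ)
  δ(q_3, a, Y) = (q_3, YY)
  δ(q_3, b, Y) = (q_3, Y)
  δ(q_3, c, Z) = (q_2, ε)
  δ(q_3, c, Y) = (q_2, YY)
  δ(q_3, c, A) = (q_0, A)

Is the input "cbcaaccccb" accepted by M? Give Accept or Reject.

Accept

(q_0, cbcaaccccb, Z)
  read c, top Z: go to q_1, push Z → (q_1, bcaaccccb, Z)
  read b, top Z: go to q_2, push Z → (q_2, caaccccb, Z)
  read c, top Z: go to q_0, push YYZ → (q_0, aaccccb, YYZ)
  read a, top Y: go to q_2, push A → (q_2, accccb, AYZ)
  read a, top A: go to q_1, push ε → (q_1, ccccb, YZ)
  read c, top Y: go to q_0, push ε → (q_0, cccb, Z)
  read c, top Z: go to q_1, push Z → (q_1, ccb, Z)
  read c, top Z: go to q_1, push YZ → (q_1, cb, YZ)
  read c, top Y: go to q_0, push ε → (q_0, b, Z)
  read b, top Z: go to q_0, push ε → (q_0, ε, ε)
All input consumed and the stack is empty.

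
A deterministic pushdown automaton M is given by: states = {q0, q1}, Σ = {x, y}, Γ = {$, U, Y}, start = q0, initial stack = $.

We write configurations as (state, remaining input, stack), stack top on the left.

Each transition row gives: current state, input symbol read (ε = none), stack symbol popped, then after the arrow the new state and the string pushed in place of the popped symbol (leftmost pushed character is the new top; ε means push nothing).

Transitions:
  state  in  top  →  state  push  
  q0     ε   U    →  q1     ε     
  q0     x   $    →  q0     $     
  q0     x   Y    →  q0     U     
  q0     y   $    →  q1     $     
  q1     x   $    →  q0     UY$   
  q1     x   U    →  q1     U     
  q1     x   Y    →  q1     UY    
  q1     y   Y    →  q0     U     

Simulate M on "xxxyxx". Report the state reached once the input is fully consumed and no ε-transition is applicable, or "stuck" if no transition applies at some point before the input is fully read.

(q0, xxxyxx, $)
  read x, top $: go to q0, push $ → (q0, xxyxx, $)
  read x, top $: go to q0, push $ → (q0, xyxx, $)
  read x, top $: go to q0, push $ → (q0, yxx, $)
  read y, top $: go to q1, push $ → (q1, xx, $)
  read x, top $: go to q0, push UY$ → (q0, x, UY$)
  ε-move, top U: go to q1, push ε → (q1, x, Y$)
  read x, top Y: go to q1, push UY → (q1, ε, UY$)
All input consumed; M is in state q1.

q1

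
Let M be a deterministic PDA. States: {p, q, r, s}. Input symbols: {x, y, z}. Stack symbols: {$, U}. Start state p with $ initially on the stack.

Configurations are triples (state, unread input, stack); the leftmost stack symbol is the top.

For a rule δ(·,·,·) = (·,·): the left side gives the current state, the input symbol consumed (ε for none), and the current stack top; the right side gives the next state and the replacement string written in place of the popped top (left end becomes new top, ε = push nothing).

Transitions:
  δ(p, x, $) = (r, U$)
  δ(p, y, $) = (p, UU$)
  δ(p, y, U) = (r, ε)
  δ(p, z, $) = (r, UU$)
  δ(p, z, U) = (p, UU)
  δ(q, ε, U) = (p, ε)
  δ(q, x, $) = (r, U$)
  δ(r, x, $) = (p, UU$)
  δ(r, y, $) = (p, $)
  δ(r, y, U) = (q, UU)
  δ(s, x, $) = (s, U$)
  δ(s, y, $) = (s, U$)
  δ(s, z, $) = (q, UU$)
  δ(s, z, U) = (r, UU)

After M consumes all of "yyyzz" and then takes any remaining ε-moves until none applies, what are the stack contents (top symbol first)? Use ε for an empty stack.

UUU$

(p, yyyzz, $) ⊢ (p, yyzz, UU$) ⊢ (r, yzz, U$) ⊢ (q, zz, UU$) ⊢ (p, zz, U$) ⊢ (p, z, UU$) ⊢ (p, ε, UUU$)
All input consumed in state p with stack UUU$.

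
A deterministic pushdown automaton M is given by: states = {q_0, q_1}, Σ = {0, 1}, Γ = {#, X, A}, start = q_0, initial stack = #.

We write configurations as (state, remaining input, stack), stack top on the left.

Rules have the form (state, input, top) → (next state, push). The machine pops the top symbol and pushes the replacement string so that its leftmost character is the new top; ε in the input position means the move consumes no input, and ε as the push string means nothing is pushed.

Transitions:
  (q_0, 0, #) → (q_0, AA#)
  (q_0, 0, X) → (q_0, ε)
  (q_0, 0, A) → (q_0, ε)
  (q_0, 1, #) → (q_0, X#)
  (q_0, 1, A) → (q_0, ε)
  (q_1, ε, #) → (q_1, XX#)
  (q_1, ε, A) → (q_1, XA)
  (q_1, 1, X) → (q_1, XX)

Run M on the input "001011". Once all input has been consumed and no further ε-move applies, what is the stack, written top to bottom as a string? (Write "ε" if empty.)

(q_0, 001011, #) ⊢ (q_0, 01011, AA#) ⊢ (q_0, 1011, A#) ⊢ (q_0, 011, #) ⊢ (q_0, 11, AA#) ⊢ (q_0, 1, A#) ⊢ (q_0, ε, #)
All input consumed in state q_0 with stack #.

#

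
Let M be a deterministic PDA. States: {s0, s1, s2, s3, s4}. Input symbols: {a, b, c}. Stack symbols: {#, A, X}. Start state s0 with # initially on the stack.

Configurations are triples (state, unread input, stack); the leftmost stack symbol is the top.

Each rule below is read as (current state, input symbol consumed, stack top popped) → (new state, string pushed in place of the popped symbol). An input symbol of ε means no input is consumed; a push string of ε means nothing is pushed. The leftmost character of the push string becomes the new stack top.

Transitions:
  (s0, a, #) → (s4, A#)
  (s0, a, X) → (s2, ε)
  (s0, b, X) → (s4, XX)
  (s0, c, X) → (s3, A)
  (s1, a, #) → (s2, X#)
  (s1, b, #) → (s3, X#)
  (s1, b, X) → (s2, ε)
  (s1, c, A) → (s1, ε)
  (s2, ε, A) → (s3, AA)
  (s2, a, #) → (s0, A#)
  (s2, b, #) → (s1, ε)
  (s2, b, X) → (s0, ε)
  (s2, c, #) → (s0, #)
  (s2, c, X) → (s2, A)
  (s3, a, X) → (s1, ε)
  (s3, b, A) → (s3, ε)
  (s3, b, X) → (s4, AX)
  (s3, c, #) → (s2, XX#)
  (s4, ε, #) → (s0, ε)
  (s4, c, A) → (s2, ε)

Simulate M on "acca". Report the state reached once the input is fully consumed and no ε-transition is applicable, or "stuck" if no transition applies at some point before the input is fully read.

s4

(s0, acca, #)
  read a, top #: go to s4, push A# → (s4, cca, A#)
  read c, top A: go to s2, push ε → (s2, ca, #)
  read c, top #: go to s0, push # → (s0, a, #)
  read a, top #: go to s4, push A# → (s4, ε, A#)
All input consumed; M is in state s4.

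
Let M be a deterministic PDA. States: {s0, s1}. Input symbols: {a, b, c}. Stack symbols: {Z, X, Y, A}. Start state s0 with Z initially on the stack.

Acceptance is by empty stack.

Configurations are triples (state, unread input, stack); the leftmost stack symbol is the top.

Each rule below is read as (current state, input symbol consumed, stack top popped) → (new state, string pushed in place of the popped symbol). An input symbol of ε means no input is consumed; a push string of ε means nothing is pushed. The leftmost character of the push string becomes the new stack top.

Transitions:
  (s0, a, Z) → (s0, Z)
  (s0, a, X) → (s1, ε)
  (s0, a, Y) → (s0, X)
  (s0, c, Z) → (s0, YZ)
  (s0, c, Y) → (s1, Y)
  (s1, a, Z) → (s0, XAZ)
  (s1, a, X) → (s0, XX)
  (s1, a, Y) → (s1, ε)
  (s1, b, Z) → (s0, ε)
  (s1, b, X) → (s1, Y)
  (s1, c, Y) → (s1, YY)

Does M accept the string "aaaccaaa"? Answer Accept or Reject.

(s0, aaaccaaa, Z)
  read a, top Z: go to s0, push Z → (s0, aaccaaa, Z)
  read a, top Z: go to s0, push Z → (s0, accaaa, Z)
  read a, top Z: go to s0, push Z → (s0, ccaaa, Z)
  read c, top Z: go to s0, push YZ → (s0, caaa, YZ)
  read c, top Y: go to s1, push Y → (s1, aaa, YZ)
  read a, top Y: go to s1, push ε → (s1, aa, Z)
  read a, top Z: go to s0, push XAZ → (s0, a, XAZ)
  read a, top X: go to s1, push ε → (s1, ε, AZ)
All input consumed; stack is AZ, not empty, and no further ε-move applies.

Reject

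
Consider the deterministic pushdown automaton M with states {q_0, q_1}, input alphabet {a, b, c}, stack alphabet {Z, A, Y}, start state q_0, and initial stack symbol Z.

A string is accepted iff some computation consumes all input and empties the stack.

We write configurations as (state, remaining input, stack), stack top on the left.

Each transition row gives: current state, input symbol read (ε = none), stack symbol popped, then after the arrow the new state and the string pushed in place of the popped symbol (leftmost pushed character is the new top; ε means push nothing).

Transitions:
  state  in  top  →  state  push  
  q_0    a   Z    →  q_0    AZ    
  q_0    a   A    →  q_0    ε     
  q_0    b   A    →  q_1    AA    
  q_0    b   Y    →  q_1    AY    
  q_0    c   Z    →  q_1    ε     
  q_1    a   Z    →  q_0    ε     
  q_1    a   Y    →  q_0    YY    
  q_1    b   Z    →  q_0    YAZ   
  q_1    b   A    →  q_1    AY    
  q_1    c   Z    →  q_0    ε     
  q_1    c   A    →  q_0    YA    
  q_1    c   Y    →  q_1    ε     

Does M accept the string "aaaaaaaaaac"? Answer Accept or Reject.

(q_0, aaaaaaaaaac, Z)
  read a, top Z: go to q_0, push AZ → (q_0, aaaaaaaaac, AZ)
  read a, top A: go to q_0, push ε → (q_0, aaaaaaaac, Z)
  read a, top Z: go to q_0, push AZ → (q_0, aaaaaaac, AZ)
  read a, top A: go to q_0, push ε → (q_0, aaaaaac, Z)
  read a, top Z: go to q_0, push AZ → (q_0, aaaaac, AZ)
  read a, top A: go to q_0, push ε → (q_0, aaaac, Z)
  read a, top Z: go to q_0, push AZ → (q_0, aaac, AZ)
  read a, top A: go to q_0, push ε → (q_0, aac, Z)
  read a, top Z: go to q_0, push AZ → (q_0, ac, AZ)
  read a, top A: go to q_0, push ε → (q_0, c, Z)
  read c, top Z: go to q_1, push ε → (q_1, ε, ε)
All input consumed and the stack is empty.

Accept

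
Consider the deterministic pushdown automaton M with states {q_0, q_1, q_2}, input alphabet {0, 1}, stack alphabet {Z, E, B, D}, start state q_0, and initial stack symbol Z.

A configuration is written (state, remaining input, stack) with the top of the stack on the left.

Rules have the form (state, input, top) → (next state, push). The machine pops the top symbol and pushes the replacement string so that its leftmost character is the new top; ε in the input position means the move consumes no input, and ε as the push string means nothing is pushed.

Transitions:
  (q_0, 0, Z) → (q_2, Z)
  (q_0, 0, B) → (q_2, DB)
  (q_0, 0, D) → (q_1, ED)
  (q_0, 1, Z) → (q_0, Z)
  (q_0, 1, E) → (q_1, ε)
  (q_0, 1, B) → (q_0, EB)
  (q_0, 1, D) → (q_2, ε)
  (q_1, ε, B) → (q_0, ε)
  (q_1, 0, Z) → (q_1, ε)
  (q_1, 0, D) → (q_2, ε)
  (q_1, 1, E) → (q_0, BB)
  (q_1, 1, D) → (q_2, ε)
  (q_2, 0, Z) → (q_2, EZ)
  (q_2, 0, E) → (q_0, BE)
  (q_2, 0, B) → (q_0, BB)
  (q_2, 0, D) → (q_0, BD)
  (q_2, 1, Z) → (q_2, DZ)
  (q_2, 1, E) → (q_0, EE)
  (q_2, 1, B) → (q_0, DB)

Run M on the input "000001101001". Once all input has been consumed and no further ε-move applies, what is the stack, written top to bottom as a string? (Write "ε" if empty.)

(q_0, 000001101001, Z)
  read 0, top Z: go to q_2, push Z → (q_2, 00001101001, Z)
  read 0, top Z: go to q_2, push EZ → (q_2, 0001101001, EZ)
  read 0, top E: go to q_0, push BE → (q_0, 001101001, BEZ)
  read 0, top B: go to q_2, push DB → (q_2, 01101001, DBEZ)
  read 0, top D: go to q_0, push BD → (q_0, 1101001, BDBEZ)
  read 1, top B: go to q_0, push EB → (q_0, 101001, EBDBEZ)
  read 1, top E: go to q_1, push ε → (q_1, 01001, BDBEZ)
  ε-move, top B: go to q_0, push ε → (q_0, 01001, DBEZ)
  read 0, top D: go to q_1, push ED → (q_1, 1001, EDBEZ)
  read 1, top E: go to q_0, push BB → (q_0, 001, BBDBEZ)
  read 0, top B: go to q_2, push DB → (q_2, 01, DBBDBEZ)
  read 0, top D: go to q_0, push BD → (q_0, 1, BDBBDBEZ)
  read 1, top B: go to q_0, push EB → (q_0, ε, EBDBBDBEZ)
All input consumed in state q_0 with stack EBDBBDBEZ.

EBDBBDBEZ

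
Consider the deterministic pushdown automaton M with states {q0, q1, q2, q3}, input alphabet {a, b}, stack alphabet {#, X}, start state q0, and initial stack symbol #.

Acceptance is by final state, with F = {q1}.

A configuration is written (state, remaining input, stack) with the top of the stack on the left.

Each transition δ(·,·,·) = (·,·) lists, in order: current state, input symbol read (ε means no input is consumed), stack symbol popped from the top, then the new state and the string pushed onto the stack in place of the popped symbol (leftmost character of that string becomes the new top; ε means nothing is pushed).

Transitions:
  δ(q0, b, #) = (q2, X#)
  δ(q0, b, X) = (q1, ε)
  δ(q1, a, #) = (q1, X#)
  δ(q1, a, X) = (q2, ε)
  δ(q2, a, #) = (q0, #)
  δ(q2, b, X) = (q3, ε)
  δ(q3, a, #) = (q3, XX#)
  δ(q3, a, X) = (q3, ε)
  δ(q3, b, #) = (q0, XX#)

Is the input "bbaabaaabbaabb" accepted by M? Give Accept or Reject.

Reject

(q0, bbaabaaabbaabb, #) ⊢ (q2, baabaaabbaabb, X#) ⊢ (q3, aabaaabbaabb, #) ⊢ (q3, abaaabbaabb, XX#) ⊢ (q3, baaabbaabb, X#)
No transition applies at (q3, baaabbaabb, X#); input not fully consumed.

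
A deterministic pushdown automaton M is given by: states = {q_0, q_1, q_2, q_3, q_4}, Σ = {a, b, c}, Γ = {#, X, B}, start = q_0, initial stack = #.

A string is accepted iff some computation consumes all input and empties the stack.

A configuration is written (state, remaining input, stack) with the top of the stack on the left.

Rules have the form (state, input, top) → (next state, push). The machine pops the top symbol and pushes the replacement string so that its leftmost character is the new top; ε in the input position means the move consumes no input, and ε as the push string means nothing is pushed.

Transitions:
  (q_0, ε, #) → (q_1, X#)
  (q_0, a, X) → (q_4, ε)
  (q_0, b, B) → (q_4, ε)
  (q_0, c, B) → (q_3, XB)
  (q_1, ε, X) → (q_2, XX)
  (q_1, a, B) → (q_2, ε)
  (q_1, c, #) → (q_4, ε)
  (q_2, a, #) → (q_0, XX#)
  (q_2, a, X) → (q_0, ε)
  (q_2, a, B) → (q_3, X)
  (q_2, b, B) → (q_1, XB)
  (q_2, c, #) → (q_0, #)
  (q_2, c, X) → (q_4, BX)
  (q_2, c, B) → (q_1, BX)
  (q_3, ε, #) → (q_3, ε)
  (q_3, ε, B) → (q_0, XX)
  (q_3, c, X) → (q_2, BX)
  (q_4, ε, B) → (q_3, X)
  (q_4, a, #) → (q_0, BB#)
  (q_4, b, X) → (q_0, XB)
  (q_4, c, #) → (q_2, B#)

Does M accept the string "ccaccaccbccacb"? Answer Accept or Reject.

Reject

(q_0, ccaccaccbccacb, #)
  ε-move, top #: go to q_1, push X# → (q_1, ccaccaccbccacb, X#)
  ε-move, top X: go to q_2, push XX → (q_2, ccaccaccbccacb, XX#)
  read c, top X: go to q_4, push BX → (q_4, caccaccbccacb, BXX#)
  ε-move, top B: go to q_3, push X → (q_3, caccaccbccacb, XXX#)
  read c, top X: go to q_2, push BX → (q_2, accaccbccacb, BXXX#)
  read a, top B: go to q_3, push X → (q_3, ccaccbccacb, XXXX#)
  read c, top X: go to q_2, push BX → (q_2, caccbccacb, BXXXX#)
  read c, top B: go to q_1, push BX → (q_1, accbccacb, BXXXXX#)
  read a, top B: go to q_2, push ε → (q_2, ccbccacb, XXXXX#)
  read c, top X: go to q_4, push BX → (q_4, cbccacb, BXXXXX#)
  ε-move, top B: go to q_3, push X → (q_3, cbccacb, XXXXXX#)
  read c, top X: go to q_2, push BX → (q_2, bccacb, BXXXXXX#)
  read b, top B: go to q_1, push XB → (q_1, ccacb, XBXXXXXX#)
  ε-move, top X: go to q_2, push XX → (q_2, ccacb, XXBXXXXXX#)
  read c, top X: go to q_4, push BX → (q_4, cacb, BXXBXXXXXX#)
  ε-move, top B: go to q_3, push X → (q_3, cacb, XXXBXXXXXX#)
  read c, top X: go to q_2, push BX → (q_2, acb, BXXXBXXXXXX#)
  read a, top B: go to q_3, push X → (q_3, cb, XXXXBXXXXXX#)
  read c, top X: go to q_2, push BX → (q_2, b, BXXXXBXXXXXX#)
  read b, top B: go to q_1, push XB → (q_1, ε, XBXXXXBXXXXXX#)
  ε-move, top X: go to q_2, push XX → (q_2, ε, XXBXXXXBXXXXXX#)
All input consumed; stack is XXBXXXXBXXXXXX#, not empty, and no further ε-move applies.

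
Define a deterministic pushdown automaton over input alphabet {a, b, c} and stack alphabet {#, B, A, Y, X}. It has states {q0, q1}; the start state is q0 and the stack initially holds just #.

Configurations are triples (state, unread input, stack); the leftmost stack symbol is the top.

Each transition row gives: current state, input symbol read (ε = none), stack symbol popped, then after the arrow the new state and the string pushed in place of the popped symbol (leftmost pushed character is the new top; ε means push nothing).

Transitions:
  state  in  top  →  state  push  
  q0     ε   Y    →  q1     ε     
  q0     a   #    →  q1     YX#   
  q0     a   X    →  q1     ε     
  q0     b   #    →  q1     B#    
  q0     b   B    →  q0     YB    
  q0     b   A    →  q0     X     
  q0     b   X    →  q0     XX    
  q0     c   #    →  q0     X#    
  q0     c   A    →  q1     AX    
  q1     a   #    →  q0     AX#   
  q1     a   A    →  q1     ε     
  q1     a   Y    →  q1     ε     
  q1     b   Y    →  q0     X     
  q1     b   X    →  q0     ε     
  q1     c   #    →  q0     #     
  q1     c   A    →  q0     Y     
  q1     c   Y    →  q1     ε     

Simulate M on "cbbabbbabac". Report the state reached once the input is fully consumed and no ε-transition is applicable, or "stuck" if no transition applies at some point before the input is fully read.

(q0, cbbabbbabac, #)
  read c, top #: go to q0, push X# → (q0, bbabbbabac, X#)
  read b, top X: go to q0, push XX → (q0, babbbabac, XX#)
  read b, top X: go to q0, push XX → (q0, abbbabac, XXX#)
  read a, top X: go to q1, push ε → (q1, bbbabac, XX#)
  read b, top X: go to q0, push ε → (q0, bbabac, X#)
  read b, top X: go to q0, push XX → (q0, babac, XX#)
  read b, top X: go to q0, push XX → (q0, abac, XXX#)
  read a, top X: go to q1, push ε → (q1, bac, XX#)
  read b, top X: go to q0, push ε → (q0, ac, X#)
  read a, top X: go to q1, push ε → (q1, c, #)
  read c, top #: go to q0, push # → (q0, ε, #)
All input consumed; M is in state q0.

q0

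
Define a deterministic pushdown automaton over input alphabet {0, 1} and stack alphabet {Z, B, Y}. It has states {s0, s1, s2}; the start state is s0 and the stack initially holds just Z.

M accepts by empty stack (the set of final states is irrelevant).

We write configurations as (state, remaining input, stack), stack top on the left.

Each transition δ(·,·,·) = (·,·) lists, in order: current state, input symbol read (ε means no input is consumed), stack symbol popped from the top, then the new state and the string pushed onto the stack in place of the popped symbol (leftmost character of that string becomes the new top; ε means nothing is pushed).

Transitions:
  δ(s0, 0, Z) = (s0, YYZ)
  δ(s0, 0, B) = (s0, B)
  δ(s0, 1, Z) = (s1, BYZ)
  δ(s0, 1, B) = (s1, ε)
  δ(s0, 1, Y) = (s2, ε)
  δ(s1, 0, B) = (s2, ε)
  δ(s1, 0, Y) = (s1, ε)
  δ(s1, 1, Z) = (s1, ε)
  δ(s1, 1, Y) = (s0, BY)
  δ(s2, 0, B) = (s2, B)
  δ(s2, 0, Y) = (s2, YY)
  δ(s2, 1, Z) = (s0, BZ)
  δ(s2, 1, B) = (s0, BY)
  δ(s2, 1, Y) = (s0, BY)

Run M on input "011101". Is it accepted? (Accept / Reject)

Accept

(s0, 011101, Z)
  read 0, top Z: go to s0, push YYZ → (s0, 11101, YYZ)
  read 1, top Y: go to s2, push ε → (s2, 1101, YZ)
  read 1, top Y: go to s0, push BY → (s0, 101, BYZ)
  read 1, top B: go to s1, push ε → (s1, 01, YZ)
  read 0, top Y: go to s1, push ε → (s1, 1, Z)
  read 1, top Z: go to s1, push ε → (s1, ε, ε)
All input consumed and the stack is empty.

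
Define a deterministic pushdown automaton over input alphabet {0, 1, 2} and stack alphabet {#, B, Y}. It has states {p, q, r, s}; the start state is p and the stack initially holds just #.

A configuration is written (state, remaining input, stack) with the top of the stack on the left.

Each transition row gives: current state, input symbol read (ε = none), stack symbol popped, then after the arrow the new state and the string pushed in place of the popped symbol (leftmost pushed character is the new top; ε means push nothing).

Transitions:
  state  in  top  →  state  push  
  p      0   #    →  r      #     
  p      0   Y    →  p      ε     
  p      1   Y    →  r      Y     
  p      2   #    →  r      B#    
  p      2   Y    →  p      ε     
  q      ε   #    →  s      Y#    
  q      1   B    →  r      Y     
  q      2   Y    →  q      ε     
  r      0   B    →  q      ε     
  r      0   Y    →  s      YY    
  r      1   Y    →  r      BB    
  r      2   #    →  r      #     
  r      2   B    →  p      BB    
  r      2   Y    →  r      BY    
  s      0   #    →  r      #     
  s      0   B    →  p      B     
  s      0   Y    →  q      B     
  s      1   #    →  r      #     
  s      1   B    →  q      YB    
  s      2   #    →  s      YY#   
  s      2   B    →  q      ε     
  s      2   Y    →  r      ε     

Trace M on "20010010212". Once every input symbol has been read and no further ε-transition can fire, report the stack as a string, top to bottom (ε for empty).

(p, 20010010212, #)
  read 2, top #: go to r, push B# → (r, 0010010212, B#)
  read 0, top B: go to q, push ε → (q, 010010212, #)
  ε-move, top #: go to s, push Y# → (s, 010010212, Y#)
  read 0, top Y: go to q, push B → (q, 10010212, B#)
  read 1, top B: go to r, push Y → (r, 0010212, Y#)
  read 0, top Y: go to s, push YY → (s, 010212, YY#)
  read 0, top Y: go to q, push B → (q, 10212, BY#)
  read 1, top B: go to r, push Y → (r, 0212, YY#)
  read 0, top Y: go to s, push YY → (s, 212, YYY#)
  read 2, top Y: go to r, push ε → (r, 12, YY#)
  read 1, top Y: go to r, push BB → (r, 2, BBY#)
  read 2, top B: go to p, push BB → (p, ε, BBBY#)
All input consumed in state p with stack BBBY#.

BBBY#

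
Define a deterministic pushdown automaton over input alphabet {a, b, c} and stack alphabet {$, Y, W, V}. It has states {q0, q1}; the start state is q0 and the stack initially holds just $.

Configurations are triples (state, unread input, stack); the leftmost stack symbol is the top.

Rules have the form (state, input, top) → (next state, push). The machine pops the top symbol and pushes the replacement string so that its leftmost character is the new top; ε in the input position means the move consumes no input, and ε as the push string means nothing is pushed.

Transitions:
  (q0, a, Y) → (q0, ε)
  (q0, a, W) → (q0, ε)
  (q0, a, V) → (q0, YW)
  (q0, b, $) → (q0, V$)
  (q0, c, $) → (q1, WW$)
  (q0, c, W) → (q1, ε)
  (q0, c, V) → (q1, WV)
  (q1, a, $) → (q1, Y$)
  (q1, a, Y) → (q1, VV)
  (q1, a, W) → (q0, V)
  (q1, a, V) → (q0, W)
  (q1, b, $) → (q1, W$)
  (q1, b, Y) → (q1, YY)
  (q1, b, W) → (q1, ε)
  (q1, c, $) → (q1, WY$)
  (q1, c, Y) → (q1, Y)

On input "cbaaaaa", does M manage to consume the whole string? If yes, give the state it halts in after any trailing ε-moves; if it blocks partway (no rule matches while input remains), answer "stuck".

stuck

(q0, cbaaaaa, $)
  read c, top $: go to q1, push WW$ → (q1, baaaaa, WW$)
  read b, top W: go to q1, push ε → (q1, aaaaa, W$)
  read a, top W: go to q0, push V → (q0, aaaa, V$)
  read a, top V: go to q0, push YW → (q0, aaa, YW$)
  read a, top Y: go to q0, push ε → (q0, aa, W$)
  read a, top W: go to q0, push ε → (q0, a, $)
No transition for (q0, a, top $); M blocks with input a remaining.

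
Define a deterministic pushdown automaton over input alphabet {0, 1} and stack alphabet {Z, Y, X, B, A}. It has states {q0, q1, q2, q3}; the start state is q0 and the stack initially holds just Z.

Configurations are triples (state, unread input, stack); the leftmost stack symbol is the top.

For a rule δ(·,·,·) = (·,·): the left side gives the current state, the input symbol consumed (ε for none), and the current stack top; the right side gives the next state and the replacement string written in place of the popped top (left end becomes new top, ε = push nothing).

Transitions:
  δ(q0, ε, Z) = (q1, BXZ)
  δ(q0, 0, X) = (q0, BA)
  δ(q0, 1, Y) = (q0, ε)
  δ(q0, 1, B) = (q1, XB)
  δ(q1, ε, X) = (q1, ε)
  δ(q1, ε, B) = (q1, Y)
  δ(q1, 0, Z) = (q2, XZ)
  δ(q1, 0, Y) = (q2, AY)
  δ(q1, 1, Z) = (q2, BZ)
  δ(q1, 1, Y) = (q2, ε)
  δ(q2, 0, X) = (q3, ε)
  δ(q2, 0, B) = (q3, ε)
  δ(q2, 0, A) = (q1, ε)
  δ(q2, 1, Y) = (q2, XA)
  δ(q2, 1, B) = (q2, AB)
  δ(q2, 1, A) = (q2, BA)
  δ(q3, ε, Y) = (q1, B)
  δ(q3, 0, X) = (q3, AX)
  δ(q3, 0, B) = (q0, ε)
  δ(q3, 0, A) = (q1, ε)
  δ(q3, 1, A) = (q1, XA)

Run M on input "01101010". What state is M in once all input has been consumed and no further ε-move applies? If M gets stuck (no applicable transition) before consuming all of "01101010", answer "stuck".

(q0, 01101010, Z)
  ε-move, top Z: go to q1, push BXZ → (q1, 01101010, BXZ)
  ε-move, top B: go to q1, push Y → (q1, 01101010, YXZ)
  read 0, top Y: go to q2, push AY → (q2, 1101010, AYXZ)
  read 1, top A: go to q2, push BA → (q2, 101010, BAYXZ)
  read 1, top B: go to q2, push AB → (q2, 01010, ABAYXZ)
  read 0, top A: go to q1, push ε → (q1, 1010, BAYXZ)
  ε-move, top B: go to q1, push Y → (q1, 1010, YAYXZ)
  read 1, top Y: go to q2, push ε → (q2, 010, AYXZ)
  read 0, top A: go to q1, push ε → (q1, 10, YXZ)
  read 1, top Y: go to q2, push ε → (q2, 0, XZ)
  read 0, top X: go to q3, push ε → (q3, ε, Z)
All input consumed; M is in state q3.

q3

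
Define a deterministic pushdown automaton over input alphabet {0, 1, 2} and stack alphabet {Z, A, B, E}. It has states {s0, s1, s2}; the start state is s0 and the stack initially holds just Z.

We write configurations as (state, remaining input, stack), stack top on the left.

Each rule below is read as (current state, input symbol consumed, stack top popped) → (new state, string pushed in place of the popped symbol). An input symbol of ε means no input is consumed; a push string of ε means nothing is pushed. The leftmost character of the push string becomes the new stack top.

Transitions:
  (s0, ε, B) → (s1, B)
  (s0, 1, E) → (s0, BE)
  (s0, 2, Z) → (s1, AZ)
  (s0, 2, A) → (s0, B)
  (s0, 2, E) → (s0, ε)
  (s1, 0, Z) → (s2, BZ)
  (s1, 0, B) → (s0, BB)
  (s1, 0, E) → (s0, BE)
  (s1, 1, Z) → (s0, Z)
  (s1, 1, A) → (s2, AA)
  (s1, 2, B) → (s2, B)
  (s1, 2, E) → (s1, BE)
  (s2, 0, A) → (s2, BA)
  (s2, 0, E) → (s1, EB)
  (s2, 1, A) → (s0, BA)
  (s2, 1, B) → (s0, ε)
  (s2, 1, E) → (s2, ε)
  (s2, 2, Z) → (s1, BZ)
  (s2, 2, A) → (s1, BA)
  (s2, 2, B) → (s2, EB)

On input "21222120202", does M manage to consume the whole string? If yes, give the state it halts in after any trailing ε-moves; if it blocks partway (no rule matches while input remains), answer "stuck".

(s0, 21222120202, Z)
  read 2, top Z: go to s1, push AZ → (s1, 1222120202, AZ)
  read 1, top A: go to s2, push AA → (s2, 222120202, AAZ)
  read 2, top A: go to s1, push BA → (s1, 22120202, BAAZ)
  read 2, top B: go to s2, push B → (s2, 2120202, BAAZ)
  read 2, top B: go to s2, push EB → (s2, 120202, EBAAZ)
  read 1, top E: go to s2, push ε → (s2, 20202, BAAZ)
  read 2, top B: go to s2, push EB → (s2, 0202, EBAAZ)
  read 0, top E: go to s1, push EB → (s1, 202, EBBAAZ)
  read 2, top E: go to s1, push BE → (s1, 02, BEBBAAZ)
  read 0, top B: go to s0, push BB → (s0, 2, BBEBBAAZ)
  ε-move, top B: go to s1, push B → (s1, 2, BBEBBAAZ)
  read 2, top B: go to s2, push B → (s2, ε, BBEBBAAZ)
All input consumed; M is in state s2.

s2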